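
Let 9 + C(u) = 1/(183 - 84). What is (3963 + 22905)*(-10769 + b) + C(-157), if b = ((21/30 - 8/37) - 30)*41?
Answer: -5894796496756/18315 ≈ -3.2186e+8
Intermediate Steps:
C(u) = -890/99 (C(u) = -9 + 1/(183 - 84) = -9 + 1/99 = -890/99)
b = -447761/370 (b = ((21*(1/30) - 8*1/37) - 30)*41 = ((7/10 - 8/37) - 30)*41 = (179/370 - 30)*41 = -10921/370*41 = -447761/370 ≈ -1210.2)
(3963 + 22905)*(-10769 + b) + C(-157) = (3963 + 22905)*(-10769 - 447761/370) - 890/99 = 26868*(-4432291/370) - 890/99 = -59543397294/185 - 890/99 = -5894796496756/18315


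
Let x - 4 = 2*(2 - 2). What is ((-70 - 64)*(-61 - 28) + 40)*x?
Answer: 47864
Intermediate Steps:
x = 4 (x = 4 + 2*(2 - 2) = 4 + 2*0 = 4 + 0 = 4)
((-70 - 64)*(-61 - 28) + 40)*x = ((-70 - 64)*(-61 - 28) + 40)*4 = (-134*(-89) + 40)*4 = (11926 + 40)*4 = 11966*4 = 47864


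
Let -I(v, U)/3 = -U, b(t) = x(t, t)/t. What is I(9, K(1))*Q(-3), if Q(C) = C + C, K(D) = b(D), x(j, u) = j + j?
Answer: -36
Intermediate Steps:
x(j, u) = 2*j
b(t) = 2 (b(t) = (2*t)/t = 2)
K(D) = 2
Q(C) = 2*C
I(v, U) = 3*U (I(v, U) = -(-3)*U = 3*U)
I(9, K(1))*Q(-3) = (3*2)*(2*(-3)) = 6*(-6) = -36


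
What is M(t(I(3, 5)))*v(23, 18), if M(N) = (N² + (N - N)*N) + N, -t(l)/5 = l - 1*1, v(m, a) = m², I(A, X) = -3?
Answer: 222180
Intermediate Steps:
t(l) = 5 - 5*l (t(l) = -5*(l - 1*1) = -5*(l - 1) = -5*(-1 + l) = 5 - 5*l)
M(N) = N + N² (M(N) = (N² + 0*N) + N = (N² + 0) + N = N² + N = N + N²)
M(t(I(3, 5)))*v(23, 18) = ((5 - 5*(-3))*(1 + (5 - 5*(-3))))*23² = ((5 + 15)*(1 + (5 + 15)))*529 = (20*(1 + 20))*529 = (20*21)*529 = 420*529 = 222180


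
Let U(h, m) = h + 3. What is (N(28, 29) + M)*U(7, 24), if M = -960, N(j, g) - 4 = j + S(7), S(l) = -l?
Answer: -9350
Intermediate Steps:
U(h, m) = 3 + h
N(j, g) = -3 + j (N(j, g) = 4 + (j - 1*7) = 4 + (j - 7) = 4 + (-7 + j) = -3 + j)
(N(28, 29) + M)*U(7, 24) = ((-3 + 28) - 960)*(3 + 7) = (25 - 960)*10 = -935*10 = -9350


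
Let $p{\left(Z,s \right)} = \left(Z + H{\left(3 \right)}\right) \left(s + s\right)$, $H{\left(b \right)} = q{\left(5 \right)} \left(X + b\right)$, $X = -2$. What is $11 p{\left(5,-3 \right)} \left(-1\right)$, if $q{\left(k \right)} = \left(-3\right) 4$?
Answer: $-462$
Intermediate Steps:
$q{\left(k \right)} = -12$
$H{\left(b \right)} = 24 - 12 b$ ($H{\left(b \right)} = - 12 \left(-2 + b\right) = 24 - 12 b$)
$p{\left(Z,s \right)} = 2 s \left(-12 + Z\right)$ ($p{\left(Z,s \right)} = \left(Z + \left(24 - 36\right)\right) \left(s + s\right) = \left(Z + \left(24 - 36\right)\right) 2 s = \left(Z - 12\right) 2 s = \left(-12 + Z\right) 2 s = 2 s \left(-12 + Z\right)$)
$11 p{\left(5,-3 \right)} \left(-1\right) = 11 \cdot 2 \left(-3\right) \left(-12 + 5\right) \left(-1\right) = 11 \cdot 2 \left(-3\right) \left(-7\right) \left(-1\right) = 11 \cdot 42 \left(-1\right) = 462 \left(-1\right) = -462$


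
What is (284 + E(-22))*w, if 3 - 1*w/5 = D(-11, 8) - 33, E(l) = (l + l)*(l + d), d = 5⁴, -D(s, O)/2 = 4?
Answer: -5774560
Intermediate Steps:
D(s, O) = -8 (D(s, O) = -2*4 = -8)
d = 625
E(l) = 2*l*(625 + l) (E(l) = (l + l)*(l + 625) = (2*l)*(625 + l) = 2*l*(625 + l))
w = 220 (w = 15 - 5*(-8 - 33) = 15 - 5*(-41) = 15 + 205 = 220)
(284 + E(-22))*w = (284 + 2*(-22)*(625 - 22))*220 = (284 + 2*(-22)*603)*220 = (284 - 26532)*220 = -26248*220 = -5774560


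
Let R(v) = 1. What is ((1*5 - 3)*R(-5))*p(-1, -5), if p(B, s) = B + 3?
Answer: 4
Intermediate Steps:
p(B, s) = 3 + B
((1*5 - 3)*R(-5))*p(-1, -5) = ((1*5 - 3)*1)*(3 - 1) = ((5 - 3)*1)*2 = (2*1)*2 = 2*2 = 4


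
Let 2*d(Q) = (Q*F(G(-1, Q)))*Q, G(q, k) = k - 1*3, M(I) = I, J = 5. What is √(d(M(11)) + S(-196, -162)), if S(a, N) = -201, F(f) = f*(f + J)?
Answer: √6091 ≈ 78.045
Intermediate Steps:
G(q, k) = -3 + k (G(q, k) = k - 3 = -3 + k)
F(f) = f*(5 + f) (F(f) = f*(f + 5) = f*(5 + f))
d(Q) = Q²*(-3 + Q)*(2 + Q)/2 (d(Q) = ((Q*((-3 + Q)*(5 + (-3 + Q))))*Q)/2 = ((Q*((-3 + Q)*(2 + Q)))*Q)/2 = ((Q*(-3 + Q)*(2 + Q))*Q)/2 = (Q²*(-3 + Q)*(2 + Q))/2 = Q²*(-3 + Q)*(2 + Q)/2)
√(d(M(11)) + S(-196, -162)) = √((½)*11²*(-3 + 11)*(2 + 11) - 201) = √((½)*121*8*13 - 201) = √(6292 - 201) = √6091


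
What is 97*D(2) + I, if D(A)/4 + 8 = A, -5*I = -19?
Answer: -11621/5 ≈ -2324.2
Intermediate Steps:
I = 19/5 (I = -⅕*(-19) = 19/5 ≈ 3.8000)
D(A) = -32 + 4*A
97*D(2) + I = 97*(-32 + 4*2) + 19/5 = 97*(-32 + 8) + 19/5 = 97*(-24) + 19/5 = -2328 + 19/5 = -11621/5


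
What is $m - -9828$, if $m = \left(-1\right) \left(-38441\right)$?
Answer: $48269$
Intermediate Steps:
$m = 38441$
$m - -9828 = 38441 - -9828 = 38441 + 9828 = 48269$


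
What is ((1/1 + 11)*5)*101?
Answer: 6060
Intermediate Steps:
((1/1 + 11)*5)*101 = ((1 + 11)*5)*101 = (12*5)*101 = 60*101 = 6060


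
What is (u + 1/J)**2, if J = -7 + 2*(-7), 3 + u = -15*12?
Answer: 14776336/441 ≈ 33506.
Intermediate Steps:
u = -183 (u = -3 - 15*12 = -3 - 180 = -183)
J = -21 (J = -7 - 14 = -21)
(u + 1/J)**2 = (-183 + 1/(-21))**2 = (-183 - 1/21)**2 = (-3844/21)**2 = 14776336/441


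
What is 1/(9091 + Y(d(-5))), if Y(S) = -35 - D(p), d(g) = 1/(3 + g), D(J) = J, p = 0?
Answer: 1/9056 ≈ 0.00011042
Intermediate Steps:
Y(S) = -35 (Y(S) = -35 - 1*0 = -35 + 0 = -35)
1/(9091 + Y(d(-5))) = 1/(9091 - 35) = 1/9056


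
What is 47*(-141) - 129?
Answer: -6756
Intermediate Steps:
47*(-141) - 129 = -6627 - 129 = -6756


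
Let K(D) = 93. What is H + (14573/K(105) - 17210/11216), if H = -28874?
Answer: -14978136337/521544 ≈ -28719.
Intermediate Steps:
H + (14573/K(105) - 17210/11216) = -28874 + (14573/93 - 17210/11216) = -28874 + (14573*(1/93) - 17210*1/11216) = -28874 + (14573/93 - 8605/5608) = -28874 + 80925119/521544 = -14978136337/521544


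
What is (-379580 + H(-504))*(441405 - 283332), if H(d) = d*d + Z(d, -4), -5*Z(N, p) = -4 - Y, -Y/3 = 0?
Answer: -99240758568/5 ≈ -1.9848e+10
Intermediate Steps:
Y = 0 (Y = -3*0 = 0)
Z(N, p) = 4/5 (Z(N, p) = -(-4 - 1*0)/5 = -(-4 + 0)/5 = -1/5*(-4) = 4/5)
H(d) = 4/5 + d**2 (H(d) = d*d + 4/5 = d**2 + 4/5 = 4/5 + d**2)
(-379580 + H(-504))*(441405 - 283332) = (-379580 + (4/5 + (-504)**2))*(441405 - 283332) = (-379580 + (4/5 + 254016))*158073 = (-379580 + 1270084/5)*158073 = -627816/5*158073 = -99240758568/5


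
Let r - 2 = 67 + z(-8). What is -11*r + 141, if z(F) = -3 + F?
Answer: -497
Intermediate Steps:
r = 58 (r = 2 + (67 + (-3 - 8)) = 2 + (67 - 11) = 2 + 56 = 58)
-11*r + 141 = -11*58 + 141 = -638 + 141 = -497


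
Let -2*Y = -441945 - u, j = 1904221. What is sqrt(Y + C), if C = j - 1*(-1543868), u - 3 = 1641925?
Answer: sqrt(17960102)/2 ≈ 2119.0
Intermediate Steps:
u = 1641928 (u = 3 + 1641925 = 1641928)
Y = 2083873/2 (Y = -(-441945 - 1*1641928)/2 = -(-441945 - 1641928)/2 = -1/2*(-2083873) = 2083873/2 ≈ 1.0419e+6)
C = 3448089 (C = 1904221 - 1*(-1543868) = 1904221 + 1543868 = 3448089)
sqrt(Y + C) = sqrt(2083873/2 + 3448089) = sqrt(8980051/2) = sqrt(17960102)/2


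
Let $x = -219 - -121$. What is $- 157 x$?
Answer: $15386$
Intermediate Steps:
$x = -98$ ($x = -219 + 121 = -98$)
$- 157 x = \left(-157\right) \left(-98\right) = 15386$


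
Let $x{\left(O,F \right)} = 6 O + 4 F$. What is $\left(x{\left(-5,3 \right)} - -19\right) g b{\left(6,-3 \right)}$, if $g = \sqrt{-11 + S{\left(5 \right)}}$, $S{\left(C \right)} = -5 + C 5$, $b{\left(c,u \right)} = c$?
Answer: $18$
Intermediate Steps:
$S{\left(C \right)} = -5 + 5 C$
$x{\left(O,F \right)} = 4 F + 6 O$
$g = 3$ ($g = \sqrt{-11 + \left(-5 + 5 \cdot 5\right)} = \sqrt{-11 + \left(-5 + 25\right)} = \sqrt{-11 + 20} = \sqrt{9} = 3$)
$\left(x{\left(-5,3 \right)} - -19\right) g b{\left(6,-3 \right)} = \left(\left(4 \cdot 3 + 6 \left(-5\right)\right) - -19\right) 3 \cdot 6 = \left(\left(12 - 30\right) + 19\right) 3 \cdot 6 = \left(-18 + 19\right) 3 \cdot 6 = 1 \cdot 3 \cdot 6 = 3 \cdot 6 = 18$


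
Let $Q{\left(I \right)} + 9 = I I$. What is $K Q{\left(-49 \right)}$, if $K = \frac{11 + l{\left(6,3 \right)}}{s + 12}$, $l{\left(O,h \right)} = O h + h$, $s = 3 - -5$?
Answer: $\frac{19136}{5} \approx 3827.2$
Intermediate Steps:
$s = 8$ ($s = 3 + 5 = 8$)
$l{\left(O,h \right)} = h + O h$
$Q{\left(I \right)} = -9 + I^{2}$ ($Q{\left(I \right)} = -9 + I I = -9 + I^{2}$)
$K = \frac{8}{5}$ ($K = \frac{11 + 3 \left(1 + 6\right)}{8 + 12} = \frac{11 + 3 \cdot 7}{20} = \left(11 + 21\right) \frac{1}{20} = 32 \cdot \frac{1}{20} = \frac{8}{5} \approx 1.6$)
$K Q{\left(-49 \right)} = \frac{8 \left(-9 + \left(-49\right)^{2}\right)}{5} = \frac{8 \left(-9 + 2401\right)}{5} = \frac{8}{5} \cdot 2392 = \frac{19136}{5}$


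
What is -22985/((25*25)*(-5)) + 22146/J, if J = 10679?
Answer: 62932613/6674375 ≈ 9.4290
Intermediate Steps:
-22985/((25*25)*(-5)) + 22146/J = -22985/((25*25)*(-5)) + 22146/10679 = -22985/(625*(-5)) + 22146*(1/10679) = -22985/(-3125) + 22146/10679 = -22985*(-1/3125) + 22146/10679 = 4597/625 + 22146/10679 = 62932613/6674375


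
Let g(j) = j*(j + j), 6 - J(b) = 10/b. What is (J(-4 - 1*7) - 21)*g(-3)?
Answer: -2790/11 ≈ -253.64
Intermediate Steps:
J(b) = 6 - 10/b
g(j) = 2*j**2 (g(j) = j*(2*j) = 2*j**2)
(J(-4 - 1*7) - 21)*g(-3) = ((6 - 10/(-4 - 1*7)) - 21)*(2*(-3)**2) = ((6 - 10/(-4 - 7)) - 21)*(2*9) = ((6 - 10/(-11)) - 21)*18 = ((6 - 10*(-1/11)) - 21)*18 = ((6 + 10/11) - 21)*18 = (76/11 - 21)*18 = -155/11*18 = -2790/11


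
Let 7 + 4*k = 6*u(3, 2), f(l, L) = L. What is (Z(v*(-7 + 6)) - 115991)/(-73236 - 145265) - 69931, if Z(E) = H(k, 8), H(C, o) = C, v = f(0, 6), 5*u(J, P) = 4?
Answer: -305597548789/4370020 ≈ -69931.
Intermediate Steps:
u(J, P) = ⅘ (u(J, P) = (⅕)*4 = ⅘)
v = 6
k = -11/20 (k = -7/4 + (6*(⅘))/4 = -7/4 + (¼)*(24/5) = -7/4 + 6/5 = -11/20 ≈ -0.55000)
Z(E) = -11/20
(Z(v*(-7 + 6)) - 115991)/(-73236 - 145265) - 69931 = (-11/20 - 115991)/(-73236 - 145265) - 69931 = -2319831/20/(-218501) - 69931 = -2319831/20*(-1/218501) - 69931 = 2319831/4370020 - 69931 = -305597548789/4370020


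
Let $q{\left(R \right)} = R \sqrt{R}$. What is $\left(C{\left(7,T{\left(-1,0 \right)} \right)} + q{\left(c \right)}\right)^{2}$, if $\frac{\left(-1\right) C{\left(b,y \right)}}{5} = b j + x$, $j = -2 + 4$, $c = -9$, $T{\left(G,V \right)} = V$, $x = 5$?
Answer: $8296 + 5130 i \approx 8296.0 + 5130.0 i$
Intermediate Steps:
$j = 2$
$q{\left(R \right)} = R^{\frac{3}{2}}$
$C{\left(b,y \right)} = -25 - 10 b$ ($C{\left(b,y \right)} = - 5 \left(b 2 + 5\right) = - 5 \left(2 b + 5\right) = - 5 \left(5 + 2 b\right) = -25 - 10 b$)
$\left(C{\left(7,T{\left(-1,0 \right)} \right)} + q{\left(c \right)}\right)^{2} = \left(\left(-25 - 70\right) + \left(-9\right)^{\frac{3}{2}}\right)^{2} = \left(\left(-25 - 70\right) - 27 i\right)^{2} = \left(-95 - 27 i\right)^{2}$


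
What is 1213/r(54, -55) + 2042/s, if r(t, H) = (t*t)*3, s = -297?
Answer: -648265/96228 ≈ -6.7368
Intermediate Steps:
r(t, H) = 3*t² (r(t, H) = t²*3 = 3*t²)
1213/r(54, -55) + 2042/s = 1213/((3*54²)) + 2042/(-297) = 1213/((3*2916)) + 2042*(-1/297) = 1213/8748 - 2042/297 = -648265/96228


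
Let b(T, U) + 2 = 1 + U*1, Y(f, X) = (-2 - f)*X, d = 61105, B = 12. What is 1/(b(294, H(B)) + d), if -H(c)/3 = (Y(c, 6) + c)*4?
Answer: 1/61968 ≈ 1.6137e-5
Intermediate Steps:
Y(f, X) = X*(-2 - f)
H(c) = 144 + 60*c (H(c) = -3*(-1*6*(2 + c) + c)*4 = -3*((-12 - 6*c) + c)*4 = -3*(-12 - 5*c)*4 = -3*(-48 - 20*c) = 144 + 60*c)
b(T, U) = -1 + U (b(T, U) = -2 + (1 + U*1) = -2 + (1 + U) = -1 + U)
1/(b(294, H(B)) + d) = 1/((-1 + (144 + 60*12)) + 61105) = 1/((-1 + (144 + 720)) + 61105) = 1/((-1 + 864) + 61105) = 1/(863 + 61105) = 1/61968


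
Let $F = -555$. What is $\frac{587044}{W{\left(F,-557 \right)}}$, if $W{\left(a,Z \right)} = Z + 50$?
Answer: $- \frac{587044}{507} \approx -1157.9$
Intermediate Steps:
$W{\left(a,Z \right)} = 50 + Z$
$\frac{587044}{W{\left(F,-557 \right)}} = \frac{587044}{50 - 557} = \frac{587044}{-507} = 587044 \left(- \frac{1}{507}\right) = - \frac{587044}{507}$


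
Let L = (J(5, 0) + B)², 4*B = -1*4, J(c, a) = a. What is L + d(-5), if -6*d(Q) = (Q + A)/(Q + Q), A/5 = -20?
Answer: -¾ ≈ -0.75000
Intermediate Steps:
A = -100 (A = 5*(-20) = -100)
B = -1 (B = (-1*4)/4 = (¼)*(-4) = -1)
d(Q) = -(-100 + Q)/(12*Q) (d(Q) = -(Q - 100)/(6*(Q + Q)) = -(-100 + Q)/(6*(2*Q)) = -(-100 + Q)*1/(2*Q)/6 = -(-100 + Q)/(12*Q))
L = 1 (L = (0 - 1)² = (-1)² = 1)
L + d(-5) = 1 + (1/12)*(100 - 1*(-5))/(-5) = 1 + (1/12)*(-⅕)*(100 + 5) = 1 + (1/12)*(-⅕)*105 = 1 - 7/4 = -¾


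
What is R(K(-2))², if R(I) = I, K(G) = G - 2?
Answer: 16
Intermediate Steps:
K(G) = -2 + G
R(K(-2))² = (-2 - 2)² = (-4)² = 16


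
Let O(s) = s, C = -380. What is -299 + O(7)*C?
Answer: -2959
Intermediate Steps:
-299 + O(7)*C = -299 + 7*(-380) = -299 - 2660 = -2959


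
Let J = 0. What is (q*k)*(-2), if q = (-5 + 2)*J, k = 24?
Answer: 0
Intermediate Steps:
q = 0 (q = (-5 + 2)*0 = -3*0 = 0)
(q*k)*(-2) = (0*24)*(-2) = 0*(-2) = 0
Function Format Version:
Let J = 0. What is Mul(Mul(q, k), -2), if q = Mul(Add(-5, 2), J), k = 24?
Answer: 0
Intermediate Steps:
q = 0 (q = Mul(Add(-5, 2), 0) = Mul(-3, 0) = 0)
Mul(Mul(q, k), -2) = Mul(Mul(0, 24), -2) = Mul(0, -2) = 0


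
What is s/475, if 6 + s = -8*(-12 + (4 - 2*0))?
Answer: 58/475 ≈ 0.12211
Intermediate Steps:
s = 58 (s = -6 - 8*(-12 + (4 - 2*0)) = -6 - 8*(-12 + (4 + 0)) = -6 - 8*(-12 + 4) = -6 - 8*(-8) = -6 + 64 = 58)
s/475 = 58/475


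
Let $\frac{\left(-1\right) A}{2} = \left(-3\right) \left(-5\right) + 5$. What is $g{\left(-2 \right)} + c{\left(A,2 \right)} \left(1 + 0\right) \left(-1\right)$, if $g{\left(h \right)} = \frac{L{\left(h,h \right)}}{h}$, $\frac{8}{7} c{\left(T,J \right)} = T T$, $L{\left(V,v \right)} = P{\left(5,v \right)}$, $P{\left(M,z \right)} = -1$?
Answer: $- \frac{2799}{2} \approx -1399.5$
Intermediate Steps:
$A = -40$ ($A = - 2 \left(\left(-3\right) \left(-5\right) + 5\right) = - 2 \left(15 + 5\right) = \left(-2\right) 20 = -40$)
$L{\left(V,v \right)} = -1$
$c{\left(T,J \right)} = \frac{7 T^{2}}{8}$ ($c{\left(T,J \right)} = \frac{7 T T}{8} = \frac{7 T^{2}}{8}$)
$g{\left(h \right)} = - \frac{1}{h}$
$g{\left(-2 \right)} + c{\left(A,2 \right)} \left(1 + 0\right) \left(-1\right) = - \frac{1}{-2} + \frac{7 \left(-40\right)^{2}}{8} \left(1 + 0\right) \left(-1\right) = \left(-1\right) \left(- \frac{1}{2}\right) + \frac{7}{8} \cdot 1600 \cdot 1 \left(-1\right) = \frac{1}{2} + 1400 \left(-1\right) = \frac{1}{2} - 1400 = - \frac{2799}{2}$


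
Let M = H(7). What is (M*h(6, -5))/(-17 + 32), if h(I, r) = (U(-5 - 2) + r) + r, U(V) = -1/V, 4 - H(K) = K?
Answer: 69/35 ≈ 1.9714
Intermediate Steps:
H(K) = 4 - K
M = -3 (M = 4 - 1*7 = 4 - 7 = -3)
h(I, r) = 1/7 + 2*r (h(I, r) = (-1/(-5 - 2) + r) + r = (-1/(-7) + r) + r = (-1*(-1/7) + r) + r = (1/7 + r) + r = 1/7 + 2*r)
(M*h(6, -5))/(-17 + 32) = (-3*(1/7 + 2*(-5)))/(-17 + 32) = -3*(1/7 - 10)/15 = -3*(-69/7)*(1/15) = (207/7)*(1/15) = 69/35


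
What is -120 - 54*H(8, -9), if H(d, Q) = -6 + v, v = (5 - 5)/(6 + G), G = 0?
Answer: 204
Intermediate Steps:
v = 0 (v = (5 - 5)/(6 + 0) = 0/6 = 0*(⅙) = 0)
H(d, Q) = -6 (H(d, Q) = -6 + 0 = -6)
-120 - 54*H(8, -9) = -120 - 54*(-6) = -120 + 324 = 204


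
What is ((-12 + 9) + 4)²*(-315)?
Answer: -315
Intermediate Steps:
((-12 + 9) + 4)²*(-315) = (-3 + 4)²*(-315) = 1²*(-315) = 1*(-315) = -315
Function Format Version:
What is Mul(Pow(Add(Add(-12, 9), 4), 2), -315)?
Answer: -315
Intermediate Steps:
Mul(Pow(Add(Add(-12, 9), 4), 2), -315) = Mul(Pow(Add(-3, 4), 2), -315) = Mul(Pow(1, 2), -315) = Mul(1, -315) = -315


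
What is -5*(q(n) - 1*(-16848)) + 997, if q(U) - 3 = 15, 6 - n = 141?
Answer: -83333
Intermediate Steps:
n = -135 (n = 6 - 1*141 = 6 - 141 = -135)
q(U) = 18 (q(U) = 3 + 15 = 18)
-5*(q(n) - 1*(-16848)) + 997 = -5*(18 - 1*(-16848)) + 997 = -5*(18 + 16848) + 997 = -5*16866 + 997 = -84330 + 997 = -83333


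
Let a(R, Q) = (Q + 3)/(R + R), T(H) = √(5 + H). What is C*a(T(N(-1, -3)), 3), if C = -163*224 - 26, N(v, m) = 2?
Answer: -109614*√7/7 ≈ -41430.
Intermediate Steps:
a(R, Q) = (3 + Q)/(2*R) (a(R, Q) = (3 + Q)/((2*R)) = (3 + Q)*(1/(2*R)) = (3 + Q)/(2*R))
C = -36538 (C = -36512 - 26 = -36538)
C*a(T(N(-1, -3)), 3) = -18269*(3 + 3)/(√(5 + 2)) = -18269*6/(√7) = -18269*√7/7*6 = -109614*√7/7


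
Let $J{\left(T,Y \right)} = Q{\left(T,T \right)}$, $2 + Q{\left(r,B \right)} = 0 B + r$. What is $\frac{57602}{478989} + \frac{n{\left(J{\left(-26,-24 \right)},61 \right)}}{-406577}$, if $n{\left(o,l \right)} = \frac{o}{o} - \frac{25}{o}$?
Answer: $\frac{93674966785}{778983642612} \approx 0.12025$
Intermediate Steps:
$Q{\left(r,B \right)} = -2 + r$ ($Q{\left(r,B \right)} = -2 + \left(0 B + r\right) = -2 + \left(0 + r\right) = -2 + r$)
$J{\left(T,Y \right)} = -2 + T$
$n{\left(o,l \right)} = 1 - \frac{25}{o}$
$\frac{57602}{478989} + \frac{n{\left(J{\left(-26,-24 \right)},61 \right)}}{-406577} = \frac{57602}{478989} + \frac{\frac{1}{-2 - 26} \left(-25 - 28\right)}{-406577} = 57602 \cdot \frac{1}{478989} + \frac{-25 - 28}{-28} \left(- \frac{1}{406577}\right) = \frac{57602}{478989} + \left(- \frac{1}{28}\right) \left(-53\right) \left(- \frac{1}{406577}\right) = \frac{57602}{478989} + \frac{53}{28} \left(- \frac{1}{406577}\right) = \frac{57602}{478989} - \frac{53}{11384156} = \frac{93674966785}{778983642612}$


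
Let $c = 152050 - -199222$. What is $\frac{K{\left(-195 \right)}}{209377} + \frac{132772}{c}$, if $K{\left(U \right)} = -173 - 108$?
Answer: $\frac{364482837}{967740494} \approx 0.37663$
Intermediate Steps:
$K{\left(U \right)} = -281$
$c = 351272$ ($c = 152050 + 199222 = 351272$)
$\frac{K{\left(-195 \right)}}{209377} + \frac{132772}{c} = - \frac{281}{209377} + \frac{132772}{351272} = \left(-281\right) \frac{1}{209377} + 132772 \cdot \frac{1}{351272} = - \frac{281}{209377} + \frac{1747}{4622} = \frac{364482837}{967740494}$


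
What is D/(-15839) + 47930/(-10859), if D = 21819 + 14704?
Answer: -1155766527/171995701 ≈ -6.7197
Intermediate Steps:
D = 36523
D/(-15839) + 47930/(-10859) = 36523/(-15839) + 47930/(-10859) = 36523*(-1/15839) + 47930*(-1/10859) = -36523/15839 - 47930/10859 = -1155766527/171995701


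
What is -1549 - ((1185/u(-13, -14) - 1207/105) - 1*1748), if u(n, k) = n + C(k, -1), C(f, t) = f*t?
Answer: -102323/105 ≈ -974.50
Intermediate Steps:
u(n, k) = n - k (u(n, k) = n + k*(-1) = n - k)
-1549 - ((1185/u(-13, -14) - 1207/105) - 1*1748) = -1549 - ((1185/(-13 - 1*(-14)) - 1207/105) - 1*1748) = -1549 - ((1185/(-13 + 14) - 1207*1/105) - 1748) = -1549 - ((1185/1 - 1207/105) - 1748) = -1549 - ((1185*1 - 1207/105) - 1748) = -1549 - ((1185 - 1207/105) - 1748) = -1549 - (123218/105 - 1748) = -1549 - 1*(-60322/105) = -1549 + 60322/105 = -102323/105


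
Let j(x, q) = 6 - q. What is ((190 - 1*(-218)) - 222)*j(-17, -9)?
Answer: 2790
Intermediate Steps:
((190 - 1*(-218)) - 222)*j(-17, -9) = ((190 - 1*(-218)) - 222)*(6 - 1*(-9)) = ((190 + 218) - 222)*(6 + 9) = (408 - 222)*15 = 186*15 = 2790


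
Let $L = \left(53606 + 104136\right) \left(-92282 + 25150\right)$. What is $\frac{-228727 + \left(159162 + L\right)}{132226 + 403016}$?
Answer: $- \frac{3529868503}{178414} \approx -19785.0$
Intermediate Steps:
$L = -10589535944$ ($L = 157742 \left(-67132\right) = -10589535944$)
$\frac{-228727 + \left(159162 + L\right)}{132226 + 403016} = \frac{-228727 + \left(159162 - 10589535944\right)}{132226 + 403016} = \frac{-228727 - 10589376782}{535242} = \left(-10589605509\right) \frac{1}{535242} = - \frac{3529868503}{178414}$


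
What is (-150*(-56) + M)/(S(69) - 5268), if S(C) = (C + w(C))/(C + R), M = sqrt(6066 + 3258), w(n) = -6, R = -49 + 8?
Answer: -1600/1003 - 8*sqrt(259)/7021 ≈ -1.6136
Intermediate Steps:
R = -41
M = 6*sqrt(259) (M = sqrt(9324) = 6*sqrt(259) ≈ 96.561)
S(C) = (-6 + C)/(-41 + C) (S(C) = (C - 6)/(C - 41) = (-6 + C)/(-41 + C))
(-150*(-56) + M)/(S(69) - 5268) = (-150*(-56) + 6*sqrt(259))/((-6 + 69)/(-41 + 69) - 5268) = (8400 + 6*sqrt(259))/(63/28 - 5268) = (8400 + 6*sqrt(259))/((1/28)*63 - 5268) = (8400 + 6*sqrt(259))/(9/4 - 5268) = (8400 + 6*sqrt(259))/(-21063/4) = (8400 + 6*sqrt(259))*(-4/21063) = -1600/1003 - 8*sqrt(259)/7021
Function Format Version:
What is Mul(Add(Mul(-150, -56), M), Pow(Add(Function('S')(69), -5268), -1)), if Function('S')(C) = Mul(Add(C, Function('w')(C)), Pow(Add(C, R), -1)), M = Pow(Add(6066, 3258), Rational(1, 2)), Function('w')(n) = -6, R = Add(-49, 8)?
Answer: Add(Rational(-1600, 1003), Mul(Rational(-8, 7021), Pow(259, Rational(1, 2)))) ≈ -1.6136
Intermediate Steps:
R = -41
M = Mul(6, Pow(259, Rational(1, 2))) (M = Pow(9324, Rational(1, 2)) = Mul(6, Pow(259, Rational(1, 2))) ≈ 96.561)
Function('S')(C) = Mul(Pow(Add(-41, C), -1), Add(-6, C)) (Function('S')(C) = Mul(Add(C, -6), Pow(Add(C, -41), -1)) = Mul(Add(-6, C), Pow(Add(-41, C), -1)) = Mul(Pow(Add(-41, C), -1), Add(-6, C)))
Mul(Add(Mul(-150, -56), M), Pow(Add(Function('S')(69), -5268), -1)) = Mul(Add(Mul(-150, -56), Mul(6, Pow(259, Rational(1, 2)))), Pow(Add(Mul(Pow(Add(-41, 69), -1), Add(-6, 69)), -5268), -1)) = Mul(Add(8400, Mul(6, Pow(259, Rational(1, 2)))), Pow(Add(Mul(Pow(28, -1), 63), -5268), -1)) = Mul(Add(8400, Mul(6, Pow(259, Rational(1, 2)))), Pow(Add(Mul(Rational(1, 28), 63), -5268), -1)) = Mul(Add(8400, Mul(6, Pow(259, Rational(1, 2)))), Pow(Add(Rational(9, 4), -5268), -1)) = Mul(Add(8400, Mul(6, Pow(259, Rational(1, 2)))), Pow(Rational(-21063, 4), -1)) = Mul(Add(8400, Mul(6, Pow(259, Rational(1, 2)))), Rational(-4, 21063)) = Add(Rational(-1600, 1003), Mul(Rational(-8, 7021), Pow(259, Rational(1, 2))))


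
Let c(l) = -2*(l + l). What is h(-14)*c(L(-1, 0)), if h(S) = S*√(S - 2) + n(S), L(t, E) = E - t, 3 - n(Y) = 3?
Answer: 224*I ≈ 224.0*I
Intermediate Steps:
n(Y) = 0 (n(Y) = 3 - 1*3 = 3 - 3 = 0)
c(l) = -4*l
h(S) = S*√(-2 + S) (h(S) = S*√(S - 2) + 0 = S*√(-2 + S) + 0 = S*√(-2 + S))
h(-14)*c(L(-1, 0)) = (-14*√(-2 - 14))*(-4*(0 - 1*(-1))) = (-56*I)*(-4*(0 + 1)) = (-56*I)*(-4*1) = -56*I*(-4) = 224*I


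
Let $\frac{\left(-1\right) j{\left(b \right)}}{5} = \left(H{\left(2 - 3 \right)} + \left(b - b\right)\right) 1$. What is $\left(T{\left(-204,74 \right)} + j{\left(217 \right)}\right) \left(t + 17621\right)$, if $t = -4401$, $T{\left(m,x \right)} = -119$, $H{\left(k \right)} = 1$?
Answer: $-1639280$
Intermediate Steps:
$j{\left(b \right)} = -5$ ($j{\left(b \right)} = - 5 \left(1 + \left(b - b\right)\right) 1 = - 5 \left(1 + 0\right) 1 = - 5 \cdot 1 \cdot 1 = \left(-5\right) 1 = -5$)
$\left(T{\left(-204,74 \right)} + j{\left(217 \right)}\right) \left(t + 17621\right) = \left(-119 - 5\right) \left(-4401 + 17621\right) = \left(-124\right) 13220 = -1639280$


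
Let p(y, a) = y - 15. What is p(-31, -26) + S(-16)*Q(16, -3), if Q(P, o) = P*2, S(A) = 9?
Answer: 242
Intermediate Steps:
p(y, a) = -15 + y
Q(P, o) = 2*P
p(-31, -26) + S(-16)*Q(16, -3) = (-15 - 31) + 9*(2*16) = -46 + 9*32 = -46 + 288 = 242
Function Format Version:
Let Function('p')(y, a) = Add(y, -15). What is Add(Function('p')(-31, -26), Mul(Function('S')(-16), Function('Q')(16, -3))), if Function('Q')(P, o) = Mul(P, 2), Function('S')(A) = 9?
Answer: 242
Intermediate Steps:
Function('p')(y, a) = Add(-15, y)
Function('Q')(P, o) = Mul(2, P)
Add(Function('p')(-31, -26), Mul(Function('S')(-16), Function('Q')(16, -3))) = Add(Add(-15, -31), Mul(9, Mul(2, 16))) = Add(-46, Mul(9, 32)) = Add(-46, 288) = 242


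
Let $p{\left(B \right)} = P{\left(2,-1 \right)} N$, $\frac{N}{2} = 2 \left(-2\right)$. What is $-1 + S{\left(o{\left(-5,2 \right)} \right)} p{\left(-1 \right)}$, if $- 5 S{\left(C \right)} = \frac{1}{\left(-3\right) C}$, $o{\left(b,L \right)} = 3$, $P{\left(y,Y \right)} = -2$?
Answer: $- \frac{29}{45} \approx -0.64444$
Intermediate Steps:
$N = -8$ ($N = 2 \cdot 2 \left(-2\right) = 2 \left(-4\right) = -8$)
$p{\left(B \right)} = 16$ ($p{\left(B \right)} = \left(-2\right) \left(-8\right) = 16$)
$S{\left(C \right)} = \frac{1}{15 C}$ ($S{\left(C \right)} = - \frac{\frac{1}{-3} \frac{1}{C}}{5} = - \frac{\left(- \frac{1}{3}\right) \frac{1}{C}}{5} = \frac{1}{15 C}$)
$-1 + S{\left(o{\left(-5,2 \right)} \right)} p{\left(-1 \right)} = -1 + \frac{1}{15 \cdot 3} \cdot 16 = -1 + \frac{1}{15} \cdot \frac{1}{3} \cdot 16 = -1 + \frac{1}{45} \cdot 16 = -1 + \frac{16}{45} = - \frac{29}{45}$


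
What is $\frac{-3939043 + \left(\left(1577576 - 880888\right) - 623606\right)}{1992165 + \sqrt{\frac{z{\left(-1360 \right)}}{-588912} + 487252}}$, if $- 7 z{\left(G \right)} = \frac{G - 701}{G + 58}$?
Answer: $- \frac{4593034345402266566880}{2366832242571734767867} + \frac{108246908 \sqrt{221040271336979795774}}{2366832242571734767867} \approx -1.9399$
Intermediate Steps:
$z{\left(G \right)} = - \frac{-701 + G}{7 \left(58 + G\right)}$ ($z{\left(G \right)} = - \frac{\left(G - 701\right) \frac{1}{G + 58}}{7} = - \frac{\left(-701 + G\right) \frac{1}{58 + G}}{7} = - \frac{\frac{1}{58 + G} \left(-701 + G\right)}{7} = - \frac{-701 + G}{7 \left(58 + G\right)}$)
$\frac{-3939043 + \left(\left(1577576 - 880888\right) - 623606\right)}{1992165 + \sqrt{\frac{z{\left(-1360 \right)}}{-588912} + 487252}} = \frac{-3939043 + \left(\left(1577576 - 880888\right) - 623606\right)}{1992165 + \sqrt{\frac{\frac{1}{7} \frac{1}{58 - 1360} \left(701 - -1360\right)}{-588912} + 487252}} = \frac{-3939043 + \left(696688 - 623606\right)}{1992165 + \sqrt{\frac{701 + 1360}{7 \left(-1302\right)} \left(- \frac{1}{588912}\right) + 487252}} = \frac{-3939043 + 73082}{1992165 + \sqrt{\frac{1}{7} \left(- \frac{1}{1302}\right) 2061 \left(- \frac{1}{588912}\right) + 487252}} = - \frac{3865961}{1992165 + \sqrt{\left(- \frac{687}{3038}\right) \left(- \frac{1}{588912}\right) + 487252}} = - \frac{3865961}{1992165 + \sqrt{\frac{229}{596371552} + 487252}} = - \frac{3865961}{1992165 + \sqrt{\frac{290583231455333}{596371552}}} = - \frac{3865961}{1992165 + \frac{\sqrt{221040271336979795774}}{21298984}}$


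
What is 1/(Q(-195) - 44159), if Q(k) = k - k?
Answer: -1/44159 ≈ -2.2645e-5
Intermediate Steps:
Q(k) = 0
1/(Q(-195) - 44159) = 1/(0 - 44159) = 1/(-44159) = -1/44159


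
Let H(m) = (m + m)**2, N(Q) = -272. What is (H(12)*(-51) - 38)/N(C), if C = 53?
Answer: 14707/136 ≈ 108.14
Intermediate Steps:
H(m) = 4*m**2 (H(m) = (2*m)**2 = 4*m**2)
(H(12)*(-51) - 38)/N(C) = ((4*12**2)*(-51) - 38)/(-272) = ((4*144)*(-51) - 38)*(-1/272) = (576*(-51) - 38)*(-1/272) = (-29376 - 38)*(-1/272) = -29414*(-1/272) = 14707/136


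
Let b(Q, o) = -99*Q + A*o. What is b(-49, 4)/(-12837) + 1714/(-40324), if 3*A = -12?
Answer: -108484579/258819594 ≈ -0.41915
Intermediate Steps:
A = -4 (A = (⅓)*(-12) = -4)
b(Q, o) = -99*Q - 4*o
b(-49, 4)/(-12837) + 1714/(-40324) = (-99*(-49) - 4*4)/(-12837) + 1714/(-40324) = (4851 - 16)*(-1/12837) + 1714*(-1/40324) = 4835*(-1/12837) - 857/20162 = -4835/12837 - 857/20162 = -108484579/258819594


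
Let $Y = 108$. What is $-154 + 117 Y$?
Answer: $12482$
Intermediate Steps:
$-154 + 117 Y = -154 + 117 \cdot 108 = -154 + 12636 = 12482$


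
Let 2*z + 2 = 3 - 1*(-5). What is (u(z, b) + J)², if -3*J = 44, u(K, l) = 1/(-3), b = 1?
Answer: 225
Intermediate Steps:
z = 3 (z = -1 + (3 - 1*(-5))/2 = -1 + (3 + 5)/2 = -1 + (½)*8 = -1 + 4 = 3)
u(K, l) = -⅓
J = -44/3 (J = -⅓*44 = -44/3 ≈ -14.667)
(u(z, b) + J)² = (-⅓ - 44/3)² = (-15)² = 225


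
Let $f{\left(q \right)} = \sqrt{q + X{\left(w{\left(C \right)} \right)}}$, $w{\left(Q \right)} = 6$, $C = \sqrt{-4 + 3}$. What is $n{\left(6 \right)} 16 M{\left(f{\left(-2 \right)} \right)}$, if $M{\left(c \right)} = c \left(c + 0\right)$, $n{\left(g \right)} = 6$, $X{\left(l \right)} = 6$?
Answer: $384$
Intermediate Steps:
$C = i$ ($C = \sqrt{-1} = i \approx 1.0 i$)
$f{\left(q \right)} = \sqrt{6 + q}$ ($f{\left(q \right)} = \sqrt{q + 6} = \sqrt{6 + q}$)
$M{\left(c \right)} = c^{2}$ ($M{\left(c \right)} = c c = c^{2}$)
$n{\left(6 \right)} 16 M{\left(f{\left(-2 \right)} \right)} = 6 \cdot 16 \left(\sqrt{6 - 2}\right)^{2} = 96 \left(\sqrt{4}\right)^{2} = 96 \cdot 2^{2} = 96 \cdot 4 = 384$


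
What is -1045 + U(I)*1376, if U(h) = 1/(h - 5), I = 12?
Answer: -5939/7 ≈ -848.43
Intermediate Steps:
U(h) = 1/(-5 + h)
-1045 + U(I)*1376 = -1045 + 1376/(-5 + 12) = -1045 + 1376/7 = -5939/7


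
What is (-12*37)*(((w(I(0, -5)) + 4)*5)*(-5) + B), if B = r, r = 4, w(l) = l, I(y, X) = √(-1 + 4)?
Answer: 42624 + 11100*√3 ≈ 61850.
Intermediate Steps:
I(y, X) = √3
B = 4
(-12*37)*(((w(I(0, -5)) + 4)*5)*(-5) + B) = (-12*37)*(((√3 + 4)*5)*(-5) + 4) = -444*(((4 + √3)*5)*(-5) + 4) = -444*((20 + 5*√3)*(-5) + 4) = -444*((-100 - 25*√3) + 4) = -444*(-96 - 25*√3) = 42624 + 11100*√3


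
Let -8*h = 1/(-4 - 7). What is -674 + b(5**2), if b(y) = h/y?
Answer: -1482799/2200 ≈ -674.00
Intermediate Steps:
h = 1/88 (h = -1/(8*(-4 - 7)) = -1/8/(-11) = -1/8*(-1/11) = 1/88 ≈ 0.011364)
b(y) = 1/(88*y) (b(y) = (1/88)/y = 1/(88*y))
-674 + b(5**2) = -674 + 1/(88*(5**2)) = -674 + (1/88)/25 = -674 + (1/88)*(1/25) = -674 + 1/2200 = -1482799/2200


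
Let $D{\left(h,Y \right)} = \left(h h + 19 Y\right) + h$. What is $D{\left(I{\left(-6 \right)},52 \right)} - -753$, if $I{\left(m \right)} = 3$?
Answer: $1753$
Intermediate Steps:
$D{\left(h,Y \right)} = h + h^{2} + 19 Y$ ($D{\left(h,Y \right)} = \left(h^{2} + 19 Y\right) + h = h + h^{2} + 19 Y$)
$D{\left(I{\left(-6 \right)},52 \right)} - -753 = \left(3 + 3^{2} + 19 \cdot 52\right) - -753 = \left(3 + 9 + 988\right) + 753 = 1000 + 753 = 1753$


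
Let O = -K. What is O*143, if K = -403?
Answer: 57629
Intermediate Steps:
O = 403 (O = -1*(-403) = 403)
O*143 = 403*143 = 57629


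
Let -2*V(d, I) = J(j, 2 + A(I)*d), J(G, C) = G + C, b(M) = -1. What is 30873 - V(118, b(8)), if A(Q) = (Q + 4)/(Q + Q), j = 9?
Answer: 30790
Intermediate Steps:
A(Q) = (4 + Q)/(2*Q) (A(Q) = (4 + Q)/((2*Q)) = (4 + Q)*(1/(2*Q)) = (4 + Q)/(2*Q))
J(G, C) = C + G
V(d, I) = -11/2 - d*(4 + I)/(4*I) (V(d, I) = -((2 + ((4 + I)/(2*I))*d) + 9)/2 = -((2 + d*(4 + I)/(2*I)) + 9)/2 = -(11 + d*(4 + I)/(2*I))/2 = -11/2 - d*(4 + I)/(4*I))
30873 - V(118, b(8)) = 30873 - (-11/2 - 1/4*118 - 1*118/(-1)) = 30873 - (-11/2 - 59/2 - 1*118*(-1)) = 30873 - (-11/2 - 59/2 + 118) = 30873 - 1*83 = 30873 - 83 = 30790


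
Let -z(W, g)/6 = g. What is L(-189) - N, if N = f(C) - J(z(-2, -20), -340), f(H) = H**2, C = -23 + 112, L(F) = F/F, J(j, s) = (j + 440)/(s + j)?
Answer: -87148/11 ≈ -7922.5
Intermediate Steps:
z(W, g) = -6*g
J(j, s) = (440 + j)/(j + s)
L(F) = 1
C = 89
N = 87159/11 (N = 89**2 - (440 - 6*(-20))/(-6*(-20) - 340) = 7921 - (440 + 120)/(120 - 340) = 7921 - 560/(-220) = 7921 - (-1)*560/220 = 7921 - 1*(-28/11) = 7921 + 28/11 = 87159/11 ≈ 7923.5)
L(-189) - N = 1 - 1*87159/11 = 1 - 87159/11 = -87148/11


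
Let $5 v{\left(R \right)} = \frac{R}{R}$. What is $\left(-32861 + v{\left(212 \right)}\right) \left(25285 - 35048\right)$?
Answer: $\frac{1604099952}{5} \approx 3.2082 \cdot 10^{8}$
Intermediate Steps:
$v{\left(R \right)} = \frac{1}{5}$ ($v{\left(R \right)} = \frac{R \frac{1}{R}}{5} = \frac{1}{5} \cdot 1 = \frac{1}{5}$)
$\left(-32861 + v{\left(212 \right)}\right) \left(25285 - 35048\right) = \left(-32861 + \frac{1}{5}\right) \left(25285 - 35048\right) = \left(- \frac{164304}{5}\right) \left(-9763\right) = \frac{1604099952}{5}$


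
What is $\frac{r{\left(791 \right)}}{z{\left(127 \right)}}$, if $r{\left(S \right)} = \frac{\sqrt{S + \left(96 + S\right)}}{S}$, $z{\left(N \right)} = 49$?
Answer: $\frac{\sqrt{1678}}{38759} \approx 0.0010569$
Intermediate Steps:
$r{\left(S \right)} = \frac{\sqrt{96 + 2 S}}{S}$
$\frac{r{\left(791 \right)}}{z{\left(127 \right)}} = \frac{\frac{1}{791} \sqrt{96 + 2 \cdot 791}}{49} = \frac{\sqrt{96 + 1582}}{791} \cdot \frac{1}{49} = \frac{\sqrt{1678}}{791} \cdot \frac{1}{49} = \frac{\sqrt{1678}}{38759}$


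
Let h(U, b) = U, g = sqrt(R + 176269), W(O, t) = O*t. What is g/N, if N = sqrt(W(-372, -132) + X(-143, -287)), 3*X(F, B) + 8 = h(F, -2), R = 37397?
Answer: 3*sqrt(10481100742)/147161 ≈ 2.0870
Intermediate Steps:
g = sqrt(213666) (g = sqrt(37397 + 176269) = sqrt(213666) ≈ 462.24)
X(F, B) = -8/3 + F/3
N = sqrt(441483)/3 (N = sqrt(-372*(-132) + (-8/3 + (1/3)*(-143))) = sqrt(49104 + (-8/3 - 143/3)) = sqrt(49104 - 151/3) = sqrt(147161/3) = sqrt(441483)/3 ≈ 221.48)
g/N = sqrt(213666)/((sqrt(441483)/3)) = sqrt(213666)*(sqrt(441483)/147161) = 3*sqrt(10481100742)/147161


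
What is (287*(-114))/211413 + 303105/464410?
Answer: 171529021/344499338 ≈ 0.49791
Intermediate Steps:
(287*(-114))/211413 + 303105/464410 = -32718*1/211413 + 303105*(1/464410) = -574/3709 + 60621/92882 = 171529021/344499338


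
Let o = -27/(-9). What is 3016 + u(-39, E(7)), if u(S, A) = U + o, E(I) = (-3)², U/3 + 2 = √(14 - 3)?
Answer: 3013 + 3*√11 ≈ 3022.9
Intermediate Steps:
U = -6 + 3*√11 (U = -6 + 3*√(14 - 3) = -6 + 3*√11 ≈ 3.9499)
o = 3 (o = -27*(-⅑) = 3)
E(I) = 9
u(S, A) = -3 + 3*√11 (u(S, A) = (-6 + 3*√11) + 3 = -3 + 3*√11)
3016 + u(-39, E(7)) = 3016 + (-3 + 3*√11) = 3013 + 3*√11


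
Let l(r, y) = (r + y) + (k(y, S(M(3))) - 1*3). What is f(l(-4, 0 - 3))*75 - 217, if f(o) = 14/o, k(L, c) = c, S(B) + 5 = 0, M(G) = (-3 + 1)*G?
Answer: -287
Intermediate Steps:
M(G) = -2*G
S(B) = -5 (S(B) = -5 + 0 = -5)
l(r, y) = -8 + r + y (l(r, y) = (r + y) + (-5 - 1*3) = (r + y) + (-5 - 3) = (r + y) - 8 = -8 + r + y)
f(l(-4, 0 - 3))*75 - 217 = (14/(-8 - 4 + (0 - 3)))*75 - 217 = (14/(-8 - 4 - 3))*75 - 217 = (14/(-15))*75 - 217 = (14*(-1/15))*75 - 217 = -14/15*75 - 217 = -70 - 217 = -287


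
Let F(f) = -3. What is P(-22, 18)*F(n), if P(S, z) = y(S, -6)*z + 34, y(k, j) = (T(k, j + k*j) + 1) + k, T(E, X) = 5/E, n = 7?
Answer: 11487/11 ≈ 1044.3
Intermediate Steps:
y(k, j) = 1 + k + 5/k (y(k, j) = (5/k + 1) + k = (1 + 5/k) + k = 1 + k + 5/k)
P(S, z) = 34 + z*(1 + S + 5/S) (P(S, z) = (1 + S + 5/S)*z + 34 = z*(1 + S + 5/S) + 34 = 34 + z*(1 + S + 5/S))
P(-22, 18)*F(n) = (34 + 18 - 22*18 + 5*18/(-22))*(-3) = (34 + 18 - 396 + 5*18*(-1/22))*(-3) = (34 + 18 - 396 - 45/11)*(-3) = -3829/11*(-3) = 11487/11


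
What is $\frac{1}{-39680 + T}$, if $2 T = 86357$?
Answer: $\frac{2}{6997} \approx 0.00028584$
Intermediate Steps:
$T = \frac{86357}{2}$ ($T = \frac{1}{2} \cdot 86357 = \frac{86357}{2} \approx 43179.0$)
$\frac{1}{-39680 + T} = \frac{1}{-39680 + \frac{86357}{2}} = \frac{1}{\frac{6997}{2}} = \frac{2}{6997}$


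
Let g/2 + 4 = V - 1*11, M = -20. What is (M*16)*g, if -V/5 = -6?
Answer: -9600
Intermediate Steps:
V = 30 (V = -5*(-6) = 30)
g = 30 (g = -8 + 2*(30 - 1*11) = -8 + 2*(30 - 11) = -8 + 2*19 = -8 + 38 = 30)
(M*16)*g = -20*16*30 = -320*30 = -9600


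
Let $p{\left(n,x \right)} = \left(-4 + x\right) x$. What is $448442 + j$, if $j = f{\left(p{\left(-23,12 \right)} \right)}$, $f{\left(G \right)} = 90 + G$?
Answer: $448628$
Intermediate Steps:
$p{\left(n,x \right)} = x \left(-4 + x\right)$
$j = 186$ ($j = 90 + 12 \left(-4 + 12\right) = 90 + 12 \cdot 8 = 90 + 96 = 186$)
$448442 + j = 448442 + 186 = 448628$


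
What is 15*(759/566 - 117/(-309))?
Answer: 1503765/58298 ≈ 25.794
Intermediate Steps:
15*(759/566 - 117/(-309)) = 15*(759*(1/566) - 117*(-1/309)) = 15*(759/566 + 39/103) = 15*(100251/58298) = 1503765/58298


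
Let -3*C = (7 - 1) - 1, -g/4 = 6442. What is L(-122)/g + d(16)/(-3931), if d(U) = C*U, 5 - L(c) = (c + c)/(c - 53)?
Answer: 353310617/53179354200 ≈ 0.0066438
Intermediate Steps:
g = -25768 (g = -4*6442 = -25768)
C = -5/3 (C = -((7 - 1) - 1)/3 = -(6 - 1)/3 = -⅓*5 = -5/3 ≈ -1.6667)
L(c) = 5 - 2*c/(-53 + c) (L(c) = 5 - (c + c)/(c - 53) = 5 - 2*c/(-53 + c))
d(U) = -5*U/3
L(-122)/g + d(16)/(-3931) = ((-265 + 3*(-122))/(-53 - 122))/(-25768) - 5/3*16/(-3931) = ((-265 - 366)/(-175))*(-1/25768) - 80/3*(-1/3931) = -1/175*(-631)*(-1/25768) + 80/11793 = (631/175)*(-1/25768) + 80/11793 = -631/4509400 + 80/11793 = 353310617/53179354200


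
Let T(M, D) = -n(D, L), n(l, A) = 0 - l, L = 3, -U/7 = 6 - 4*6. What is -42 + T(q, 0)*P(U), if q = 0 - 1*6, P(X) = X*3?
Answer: -42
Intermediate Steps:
U = 126 (U = -7*(6 - 4*6) = -7*(6 - 24) = -7*(-18) = 126)
P(X) = 3*X
q = -6 (q = 0 - 6 = -6)
n(l, A) = -l
T(M, D) = D (T(M, D) = -(-1)*D = D)
-42 + T(q, 0)*P(U) = -42 + 0*(3*126) = -42 + 0*378 = -42 + 0 = -42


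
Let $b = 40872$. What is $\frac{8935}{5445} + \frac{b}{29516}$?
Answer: $\frac{24313675}{8035731} \approx 3.0257$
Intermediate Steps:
$\frac{8935}{5445} + \frac{b}{29516} = \frac{8935}{5445} + \frac{40872}{29516} = 8935 \cdot \frac{1}{5445} + 40872 \cdot \frac{1}{29516} = \frac{1787}{1089} + \frac{10218}{7379} = \frac{24313675}{8035731}$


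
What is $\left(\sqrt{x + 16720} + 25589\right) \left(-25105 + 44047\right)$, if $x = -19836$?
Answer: $484706838 + 37884 i \sqrt{779} \approx 4.8471 \cdot 10^{8} + 1.0574 \cdot 10^{6} i$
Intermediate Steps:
$\left(\sqrt{x + 16720} + 25589\right) \left(-25105 + 44047\right) = \left(\sqrt{-19836 + 16720} + 25589\right) \left(-25105 + 44047\right) = \left(\sqrt{-3116} + 25589\right) 18942 = \left(2 i \sqrt{779} + 25589\right) 18942 = \left(25589 + 2 i \sqrt{779}\right) 18942 = 484706838 + 37884 i \sqrt{779}$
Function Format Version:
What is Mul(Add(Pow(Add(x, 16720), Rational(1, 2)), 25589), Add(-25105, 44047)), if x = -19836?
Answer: Add(484706838, Mul(37884, I, Pow(779, Rational(1, 2)))) ≈ Add(4.8471e+8, Mul(1.0574e+6, I))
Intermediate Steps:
Mul(Add(Pow(Add(x, 16720), Rational(1, 2)), 25589), Add(-25105, 44047)) = Mul(Add(Pow(Add(-19836, 16720), Rational(1, 2)), 25589), Add(-25105, 44047)) = Mul(Add(Pow(-3116, Rational(1, 2)), 25589), 18942) = Mul(Add(Mul(2, I, Pow(779, Rational(1, 2))), 25589), 18942) = Mul(Add(25589, Mul(2, I, Pow(779, Rational(1, 2)))), 18942) = Add(484706838, Mul(37884, I, Pow(779, Rational(1, 2))))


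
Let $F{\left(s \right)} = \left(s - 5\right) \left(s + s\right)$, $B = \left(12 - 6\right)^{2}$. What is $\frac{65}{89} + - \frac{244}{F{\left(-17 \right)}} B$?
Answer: $- \frac{183289}{16643} \approx -11.013$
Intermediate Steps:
$B = 36$ ($B = 6^{2} = 36$)
$F{\left(s \right)} = 2 s \left(-5 + s\right)$ ($F{\left(s \right)} = \left(-5 + s\right) 2 s = 2 s \left(-5 + s\right)$)
$\frac{65}{89} + - \frac{244}{F{\left(-17 \right)}} B = \frac{65}{89} + - \frac{244}{2 \left(-17\right) \left(-5 - 17\right)} 36 = 65 \cdot \frac{1}{89} + - \frac{244}{2 \left(-17\right) \left(-22\right)} 36 = \frac{65}{89} + - \frac{244}{748} \cdot 36 = \frac{65}{89} + \left(-244\right) \frac{1}{748} \cdot 36 = \frac{65}{89} - \frac{2196}{187} = - \frac{183289}{16643}$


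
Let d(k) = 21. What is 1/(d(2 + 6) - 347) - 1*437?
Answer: -142463/326 ≈ -437.00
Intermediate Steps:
1/(d(2 + 6) - 347) - 1*437 = 1/(21 - 347) - 1*437 = 1/(-326) - 437 = -1/326 - 437 = -142463/326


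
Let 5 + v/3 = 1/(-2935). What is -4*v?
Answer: 176112/2935 ≈ 60.004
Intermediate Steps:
v = -44028/2935 (v = -15 + 3/(-2935) = -15 + 3*(-1/2935) = -15 - 3/2935 = -44028/2935 ≈ -15.001)
-4*v = -4*(-44028/2935) = 176112/2935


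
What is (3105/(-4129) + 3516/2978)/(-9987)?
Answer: -878479/20466961649 ≈ -4.2922e-5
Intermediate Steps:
(3105/(-4129) + 3516/2978)/(-9987) = (3105*(-1/4129) + 3516*(1/2978))*(-1/9987) = (-3105/4129 + 1758/1489)*(-1/9987) = (2635437/6148081)*(-1/9987) = -878479/20466961649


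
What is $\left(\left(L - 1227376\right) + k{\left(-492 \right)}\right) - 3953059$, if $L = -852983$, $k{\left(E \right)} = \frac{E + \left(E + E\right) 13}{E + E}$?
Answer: $- \frac{12066809}{2} \approx -6.0334 \cdot 10^{6}$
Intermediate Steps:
$k{\left(E \right)} = \frac{27}{2}$ ($k{\left(E \right)} = \frac{E + 2 E 13}{2 E} = \left(E + 26 E\right) \frac{1}{2 E} = 27 E \frac{1}{2 E} = \frac{27}{2}$)
$\left(\left(L - 1227376\right) + k{\left(-492 \right)}\right) - 3953059 = \left(\left(-852983 - 1227376\right) + \frac{27}{2}\right) - 3953059 = \left(-2080359 + \frac{27}{2}\right) - 3953059 = - \frac{4160691}{2} - 3953059 = - \frac{12066809}{2}$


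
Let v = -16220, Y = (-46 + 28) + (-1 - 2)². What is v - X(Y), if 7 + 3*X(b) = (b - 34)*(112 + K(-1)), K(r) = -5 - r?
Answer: -44009/3 ≈ -14670.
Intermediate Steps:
Y = -9 (Y = -18 + (-3)² = -18 + 9 = -9)
X(b) = -3679/3 + 36*b (X(b) = -7/3 + ((b - 34)*(112 + (-5 - 1*(-1))))/3 = -7/3 + ((-34 + b)*(112 + (-5 + 1)))/3 = -7/3 + ((-34 + b)*(112 - 4))/3 = -7/3 + ((-34 + b)*108)/3 = -7/3 + (-3672 + 108*b)/3 = -7/3 + (-1224 + 36*b) = -3679/3 + 36*b)
v - X(Y) = -16220 - (-3679/3 + 36*(-9)) = -16220 - (-3679/3 - 324) = -16220 - 1*(-4651/3) = -16220 + 4651/3 = -44009/3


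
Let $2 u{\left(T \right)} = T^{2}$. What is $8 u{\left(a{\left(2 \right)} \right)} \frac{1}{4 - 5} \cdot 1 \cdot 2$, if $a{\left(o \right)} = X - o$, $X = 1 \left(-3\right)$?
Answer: $-200$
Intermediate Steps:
$X = -3$
$a{\left(o \right)} = -3 - o$
$u{\left(T \right)} = \frac{T^{2}}{2}$
$8 u{\left(a{\left(2 \right)} \right)} \frac{1}{4 - 5} \cdot 1 \cdot 2 = 8 \frac{\left(-3 - 2\right)^{2}}{2} \frac{1}{4 - 5} \cdot 1 \cdot 2 = 8 \frac{\left(-3 - 2\right)^{2}}{2} \frac{1}{-1} \cdot 1 \cdot 2 = 8 \frac{\left(-5\right)^{2}}{2} \left(-1\right) 1 \cdot 2 = 8 \cdot \frac{1}{2} \cdot 25 \left(\left(-1\right) 2\right) = 8 \cdot \frac{25}{2} \left(-2\right) = 100 \left(-2\right) = -200$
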